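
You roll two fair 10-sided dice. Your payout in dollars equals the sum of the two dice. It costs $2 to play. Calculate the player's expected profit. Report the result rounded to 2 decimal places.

Distribution of the sum of the two dice: 2 w.p. 1/100, 3 w.p. 1/50, 4 w.p. 3/100, 5 w.p. 1/25, 6 w.p. 1/20, 7 w.p. 3/50, …
E[payout] = (1/100)·2 + (1/50)·3 + (3/100)·4 + (1/25)·5 + (1/20)·6 + (3/50)·7 + (7/100)·8 + (2/25)·9 + (9/100)·10 + (1/10)·11 + (9/100)·12 + (2/25)·13 + (7/100)·14 + (3/50)·15 + (1/20)·16 + (1/25)·17 + (3/100)·18 + (1/50)·19 + (1/100)·20 = 11
Expected profit = 11 − 2 = 9 ≈ $9.00

$9.00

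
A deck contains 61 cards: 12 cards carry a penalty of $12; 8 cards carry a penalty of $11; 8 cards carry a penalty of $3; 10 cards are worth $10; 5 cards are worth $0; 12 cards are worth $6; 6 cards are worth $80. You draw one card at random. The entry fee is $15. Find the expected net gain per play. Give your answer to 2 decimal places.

E[payout] = (12/61)·(-12) + (8/61)·(-11) + (8/61)·(-3) + (10/61)·10 + (5/61)·0 + (12/61)·6 + (6/61)·80 = 396/61
Expected profit = 396/61 − 15 = -519/61 ≈ -$8.51

-$8.51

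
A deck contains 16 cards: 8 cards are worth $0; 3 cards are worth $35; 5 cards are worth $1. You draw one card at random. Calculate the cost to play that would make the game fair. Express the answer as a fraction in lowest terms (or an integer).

E[payout] = (8/16)·0 + (3/16)·35 + (5/16)·1 = 55/8
Fair fee = E[payout] = 55/8

55/8 dollars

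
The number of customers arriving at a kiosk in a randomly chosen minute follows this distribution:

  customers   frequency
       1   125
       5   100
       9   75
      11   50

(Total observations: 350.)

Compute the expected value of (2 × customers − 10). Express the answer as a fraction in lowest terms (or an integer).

4/7

Total = 350, so P(customers=1) = 125/350, etc.
E[2x-10] = (5/14)·(-8) + (2/7)·0 + (3/14)·8 + (1/7)·12
     = 4/7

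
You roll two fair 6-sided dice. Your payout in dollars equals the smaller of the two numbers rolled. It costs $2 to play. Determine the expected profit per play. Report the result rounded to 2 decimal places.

$0.53

Distribution of the smaller of the two numbers rolled: 1 w.p. 11/36, 2 w.p. 1/4, 3 w.p. 7/36, 4 w.p. 5/36, 5 w.p. 1/12, 6 w.p. 1/36
E[payout] = (11/36)·1 + (1/4)·2 + (7/36)·3 + (5/36)·4 + (1/12)·5 + (1/36)·6 = 91/36
Expected profit = 91/36 − 2 = 19/36 ≈ $0.53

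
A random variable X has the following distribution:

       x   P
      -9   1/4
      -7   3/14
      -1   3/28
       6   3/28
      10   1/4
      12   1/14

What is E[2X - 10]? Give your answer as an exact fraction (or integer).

-68/7

E[2x-10] = (1/4)·(-28) + (3/14)·(-24) + (3/28)·(-12) + (3/28)·2 + (1/4)·10 + (1/14)·14
     = -68/7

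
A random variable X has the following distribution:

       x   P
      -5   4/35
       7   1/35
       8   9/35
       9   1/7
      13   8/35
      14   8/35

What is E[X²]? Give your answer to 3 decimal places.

115.714

E[X²] = (4/35)·25 + (1/35)·49 + (9/35)·64 + (1/7)·81 + (8/35)·169 + (8/35)·196
     = 810/7 ≈ 115.714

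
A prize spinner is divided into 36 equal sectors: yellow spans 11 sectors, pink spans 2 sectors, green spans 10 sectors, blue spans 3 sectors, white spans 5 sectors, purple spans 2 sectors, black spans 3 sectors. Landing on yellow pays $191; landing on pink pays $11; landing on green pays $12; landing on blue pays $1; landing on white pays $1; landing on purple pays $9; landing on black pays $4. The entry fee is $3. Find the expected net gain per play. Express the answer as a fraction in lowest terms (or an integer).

2173/36 dollars

E[payout] = (11/36)·191 + (2/36)·11 + (10/36)·12 + (3/36)·1 + (5/36)·1 + (2/36)·9 + (3/36)·4 = 2281/36
Expected profit = 2281/36 − 3 = 2173/36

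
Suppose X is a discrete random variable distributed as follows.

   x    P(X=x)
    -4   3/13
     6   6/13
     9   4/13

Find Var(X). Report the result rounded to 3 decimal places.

23.929

E[X] = (3/13)·(-4) + (6/13)·6 + (4/13)·9 = 60/13
E[X²] = (3/13)·16 + (6/13)·36 + (4/13)·81 = 588/13
Var(X) = 588/13 − (60/13)² = 4044/169 ≈ 23.929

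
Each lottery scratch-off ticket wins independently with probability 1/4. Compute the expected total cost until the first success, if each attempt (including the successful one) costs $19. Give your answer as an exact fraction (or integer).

$76

E[#attempts] = 1/p = 4; E[cost] = 19·4 = 76.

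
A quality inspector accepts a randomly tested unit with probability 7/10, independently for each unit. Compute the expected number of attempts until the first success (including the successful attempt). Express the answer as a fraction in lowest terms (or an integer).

10/7

For a geometric distribution, E[trials] = 1/p = 1/(7/10) = 10/7.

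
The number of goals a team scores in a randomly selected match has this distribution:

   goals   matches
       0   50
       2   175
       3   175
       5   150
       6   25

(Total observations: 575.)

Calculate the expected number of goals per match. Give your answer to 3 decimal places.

3.087

Total = 575, so P(goals=0) = 50/575, etc.
E[X] = (2/23)·0 + (7/23)·2 + (7/23)·3 + (6/23)·5 + (1/23)·6
     = 71/23 ≈ 3.087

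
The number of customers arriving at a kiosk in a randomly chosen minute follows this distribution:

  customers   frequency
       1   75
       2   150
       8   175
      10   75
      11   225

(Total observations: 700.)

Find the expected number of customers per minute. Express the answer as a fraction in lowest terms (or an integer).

Total = 700, so P(customers=1) = 75/700, etc.
E[X] = (3/28)·1 + (3/14)·2 + (1/4)·8 + (3/28)·10 + (9/28)·11
     = 50/7

50/7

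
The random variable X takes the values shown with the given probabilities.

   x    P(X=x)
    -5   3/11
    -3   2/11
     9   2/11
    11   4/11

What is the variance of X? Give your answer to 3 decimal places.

53.289

E[X] = (3/11)·(-5) + (2/11)·(-3) + (2/11)·9 + (4/11)·11 = 41/11
E[X²] = (3/11)·25 + (2/11)·9 + (2/11)·81 + (4/11)·121 = 739/11
Var(X) = 739/11 − (41/11)² = 6448/121 ≈ 53.289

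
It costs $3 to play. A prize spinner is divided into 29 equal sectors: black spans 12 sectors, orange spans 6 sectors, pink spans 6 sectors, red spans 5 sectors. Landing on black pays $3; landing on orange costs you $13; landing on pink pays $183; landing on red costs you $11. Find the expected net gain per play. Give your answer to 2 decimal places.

E[payout] = (12/29)·3 + (6/29)·(-13) + (6/29)·183 + (5/29)·(-11) = 1001/29
Expected profit = 1001/29 − 3 = 914/29 ≈ $31.52

$31.52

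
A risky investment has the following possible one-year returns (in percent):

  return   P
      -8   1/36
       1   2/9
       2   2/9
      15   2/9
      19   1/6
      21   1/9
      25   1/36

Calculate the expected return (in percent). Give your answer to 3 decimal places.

E[X] = (1/36)·(-8) + (2/9)·1 + (2/9)·2 + (2/9)·15 + (1/6)·19 + (1/9)·21 + (1/36)·25
     = 359/36 ≈ 9.972

9.972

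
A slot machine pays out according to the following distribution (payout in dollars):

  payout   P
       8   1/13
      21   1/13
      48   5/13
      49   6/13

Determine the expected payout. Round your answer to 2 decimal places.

$43.31

E[X] = (1/13)·8 + (1/13)·21 + (5/13)·48 + (6/13)·49
     = 563/13 ≈ 43.31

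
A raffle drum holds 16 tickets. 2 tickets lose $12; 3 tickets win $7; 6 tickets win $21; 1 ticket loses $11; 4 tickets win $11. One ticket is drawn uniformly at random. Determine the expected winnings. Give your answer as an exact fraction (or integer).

39/4 dollars

E[payout] = (2/16)·(-12) + (3/16)·7 + (6/16)·21 + (1/16)·(-11) + (4/16)·11 = 39/4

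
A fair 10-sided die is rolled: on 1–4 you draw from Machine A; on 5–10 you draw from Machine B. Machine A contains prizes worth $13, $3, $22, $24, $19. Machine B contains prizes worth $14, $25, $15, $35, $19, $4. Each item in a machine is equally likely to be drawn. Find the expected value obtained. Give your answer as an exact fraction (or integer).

E[X | Machine A] = (13 + 3 + 22 + 24 + 19)/5 = 81/5
E[X | Machine B] = (14 + 25 + 15 + 35 + 19 + 4)/6 = 56/3
E[X] = (2/5)·81/5 + (3/5)·56/3 = 442/25

442/25 dollars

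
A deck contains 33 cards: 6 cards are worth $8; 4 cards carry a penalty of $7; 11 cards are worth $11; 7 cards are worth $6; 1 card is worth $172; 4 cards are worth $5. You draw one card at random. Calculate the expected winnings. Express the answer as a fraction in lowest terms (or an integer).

125/11 dollars

E[payout] = (6/33)·8 + (4/33)·(-7) + (11/33)·11 + (7/33)·6 + (1/33)·172 + (4/33)·5 = 125/11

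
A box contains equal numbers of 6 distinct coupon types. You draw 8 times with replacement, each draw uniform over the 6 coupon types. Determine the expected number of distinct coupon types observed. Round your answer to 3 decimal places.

Let Xⱼ=1 if type j appears at least once. P(Xⱼ=1) = 1 − ((6−1)/6)^8 = 1288991/1679616.
E[#distinct] = 6·1288991/1679616 = 1288991/279936.
≈ 4.605

4.605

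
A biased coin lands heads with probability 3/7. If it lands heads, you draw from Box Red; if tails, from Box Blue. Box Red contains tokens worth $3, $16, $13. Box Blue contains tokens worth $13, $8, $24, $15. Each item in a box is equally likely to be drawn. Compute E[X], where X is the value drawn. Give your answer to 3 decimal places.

E[X | Box Red] = (3 + 16 + 13)/3 = 32/3
E[X | Box Blue] = (13 + 8 + 24 + 15)/4 = 15
E[X] = (3/7)·32/3 + (4/7)·15 = 92/7 ≈ 13.143

$13.143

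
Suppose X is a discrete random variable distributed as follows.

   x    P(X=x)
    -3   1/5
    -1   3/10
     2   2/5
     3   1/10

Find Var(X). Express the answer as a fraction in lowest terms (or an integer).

E[X] = (1/5)·(-3) + (3/10)·(-1) + (2/5)·2 + (1/10)·3 = 1/5
E[X²] = (1/5)·9 + (3/10)·1 + (2/5)·4 + (1/10)·9 = 23/5
Var(X) = 23/5 − (1/5)² = 114/25

114/25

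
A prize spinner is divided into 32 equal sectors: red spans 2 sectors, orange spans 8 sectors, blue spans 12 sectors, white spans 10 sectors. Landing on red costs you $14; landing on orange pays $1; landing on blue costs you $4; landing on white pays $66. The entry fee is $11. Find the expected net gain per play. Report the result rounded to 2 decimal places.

$7.50

E[payout] = (2/32)·(-14) + (8/32)·1 + (12/32)·(-4) + (10/32)·66 = 37/2
Expected profit = 37/2 − 11 = 15/2 ≈ $7.50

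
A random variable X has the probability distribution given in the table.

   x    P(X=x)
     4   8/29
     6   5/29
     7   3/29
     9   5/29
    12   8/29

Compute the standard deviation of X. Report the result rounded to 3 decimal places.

3.117

E[X] = 224/29, E[X²] = 2012/29
Var(X) = E[X²] − (E[X])² = 2012/29 − 50176/841 = 8172/841
SD(X) = √(8172/841) ≈ 3.117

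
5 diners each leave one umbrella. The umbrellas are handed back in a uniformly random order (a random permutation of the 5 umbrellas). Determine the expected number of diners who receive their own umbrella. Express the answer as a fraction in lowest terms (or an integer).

Let Xᵢ = 1 if person i gets their own umbrella. For each i, P(Xᵢ=1) = 1/5.
By linearity of expectation, E[X₁+…+X_5] = 5·(1/5) = 1.

1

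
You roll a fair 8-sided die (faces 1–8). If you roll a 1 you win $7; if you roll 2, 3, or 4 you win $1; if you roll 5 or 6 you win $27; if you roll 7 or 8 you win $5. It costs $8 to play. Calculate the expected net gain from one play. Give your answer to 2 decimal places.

$1.25

E[payout] = (3/8)·1 + (1/4)·5 + (1/8)·7 + (1/4)·27 = 37/4
Expected profit = 37/4 − 8 = 5/4 ≈ $1.25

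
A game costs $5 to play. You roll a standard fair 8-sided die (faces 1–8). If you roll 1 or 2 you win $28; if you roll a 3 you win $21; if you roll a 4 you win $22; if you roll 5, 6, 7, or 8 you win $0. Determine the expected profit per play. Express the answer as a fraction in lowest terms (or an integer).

E[payout] = (1/2)·0 + (1/8)·21 + (1/8)·22 + (1/4)·28 = 99/8
Expected profit = 99/8 − 5 = 59/8

59/8 dollars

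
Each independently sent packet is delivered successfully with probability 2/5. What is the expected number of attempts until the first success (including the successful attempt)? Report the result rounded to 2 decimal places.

2.50

For a geometric distribution, E[trials] = 1/p = 1/(2/5) = 5/2.
≈ 2.50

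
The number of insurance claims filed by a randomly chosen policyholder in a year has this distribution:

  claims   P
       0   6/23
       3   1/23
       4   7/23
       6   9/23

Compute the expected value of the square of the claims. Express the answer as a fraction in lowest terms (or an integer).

445/23

E[X²] = (6/23)·0 + (1/23)·9 + (7/23)·16 + (9/23)·36
     = 445/23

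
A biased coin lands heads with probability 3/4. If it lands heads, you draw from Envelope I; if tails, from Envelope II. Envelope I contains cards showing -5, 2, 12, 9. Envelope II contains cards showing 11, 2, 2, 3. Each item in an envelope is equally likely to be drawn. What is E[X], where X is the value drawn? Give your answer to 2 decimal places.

4.50

E[X | Envelope I] = (-5 + 2 + 12 + 9)/4 = 9/2
E[X | Envelope II] = (11 + 2 + 2 + 3)/4 = 9/2
E[X] = (3/4)·9/2 + (1/4)·9/2 = 9/2 ≈ 4.50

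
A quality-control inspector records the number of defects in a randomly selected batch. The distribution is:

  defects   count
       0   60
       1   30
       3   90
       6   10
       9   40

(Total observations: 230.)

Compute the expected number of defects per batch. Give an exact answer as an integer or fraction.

72/23

Total = 230, so P(defects=0) = 60/230, etc.
E[X] = (6/23)·0 + (3/23)·1 + (9/23)·3 + (1/23)·6 + (4/23)·9
     = 72/23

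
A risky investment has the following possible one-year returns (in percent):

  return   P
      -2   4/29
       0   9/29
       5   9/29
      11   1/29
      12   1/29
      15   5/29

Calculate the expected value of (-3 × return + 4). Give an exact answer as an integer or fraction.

E[-3x+4] = (4/29)·10 + (9/29)·4 + (9/29)·(-11) + (1/29)·(-29) + (1/29)·(-32) + (5/29)·(-41)
     = -289/29

-289/29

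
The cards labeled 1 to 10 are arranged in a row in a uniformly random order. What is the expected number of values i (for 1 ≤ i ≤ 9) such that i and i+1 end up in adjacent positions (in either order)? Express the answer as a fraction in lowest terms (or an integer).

9/5

For each i ∈ {1,…,9}, let Xᵢ = 1 if i and i+1 are adjacent. P(Xᵢ=1) = 2·(10−1)!/10! = 2/10.
By linearity, E[ΣXᵢ] = (9)·(2/10) = 9/5.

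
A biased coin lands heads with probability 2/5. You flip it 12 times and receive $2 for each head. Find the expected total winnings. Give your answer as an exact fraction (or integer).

48/5 dollars

E[#heads] = 12·2/5 = 24/5 (linearity over flips).
E[winnings] = 2·24/5 = 48/5.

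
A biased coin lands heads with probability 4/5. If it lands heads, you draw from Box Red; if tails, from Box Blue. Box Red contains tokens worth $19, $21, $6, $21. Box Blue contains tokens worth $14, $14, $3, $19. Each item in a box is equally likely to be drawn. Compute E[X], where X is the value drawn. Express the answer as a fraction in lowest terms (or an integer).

E[X | Box Red] = (19 + 21 + 6 + 21)/4 = 67/4
E[X | Box Blue] = (14 + 14 + 3 + 19)/4 = 25/2
E[X] = (4/5)·67/4 + (1/5)·25/2 = 159/10

159/10 dollars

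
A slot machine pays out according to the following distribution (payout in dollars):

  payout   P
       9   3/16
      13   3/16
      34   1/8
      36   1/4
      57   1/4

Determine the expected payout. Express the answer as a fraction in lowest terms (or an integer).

E[X] = (3/16)·9 + (3/16)·13 + (1/8)·34 + (1/4)·36 + (1/4)·57
     = 253/8

253/8 dollars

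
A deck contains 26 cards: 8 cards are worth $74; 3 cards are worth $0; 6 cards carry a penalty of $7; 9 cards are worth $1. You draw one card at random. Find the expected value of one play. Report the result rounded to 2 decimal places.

E[payout] = (8/26)·74 + (3/26)·0 + (6/26)·(-7) + (9/26)·1 = 43/2
≈ $21.50

$21.50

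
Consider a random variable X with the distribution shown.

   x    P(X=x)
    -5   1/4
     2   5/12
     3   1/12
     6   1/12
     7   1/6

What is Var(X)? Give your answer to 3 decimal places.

E[X] = (1/4)·(-5) + (5/12)·2 + (1/12)·3 + (1/12)·6 + (1/6)·7 = 3/2
E[X²] = (1/4)·25 + (5/12)·4 + (1/12)·9 + (1/12)·36 + (1/6)·49 = 119/6
Var(X) = 119/6 − (3/2)² = 211/12 ≈ 17.583

17.583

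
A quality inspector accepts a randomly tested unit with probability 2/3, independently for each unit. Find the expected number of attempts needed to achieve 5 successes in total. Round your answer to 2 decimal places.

By linearity (sum of 5 independent geometric waits), E[trials] = 5/p = 5/(2/3) = 15/2.
≈ 7.50

7.50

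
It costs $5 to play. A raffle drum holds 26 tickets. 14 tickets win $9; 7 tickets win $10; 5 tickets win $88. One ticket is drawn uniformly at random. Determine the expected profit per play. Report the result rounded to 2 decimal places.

E[payout] = (14/26)·9 + (7/26)·10 + (5/26)·88 = 318/13
Expected profit = 318/13 − 5 = 253/13 ≈ $19.46

$19.46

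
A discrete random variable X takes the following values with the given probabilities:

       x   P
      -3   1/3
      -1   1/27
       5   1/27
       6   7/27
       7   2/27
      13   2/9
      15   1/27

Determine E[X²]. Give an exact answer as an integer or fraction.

E[X²] = (1/3)·9 + (1/27)·1 + (1/27)·25 + (7/27)·36 + (2/27)·49 + (2/9)·169 + (1/27)·225
     = 1696/27

1696/27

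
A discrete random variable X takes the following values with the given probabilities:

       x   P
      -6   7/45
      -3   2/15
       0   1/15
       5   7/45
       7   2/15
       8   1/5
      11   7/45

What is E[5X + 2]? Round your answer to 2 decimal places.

20.44

E[5x+2] = (7/45)·(-28) + (2/15)·(-13) + (1/15)·2 + (7/45)·27 + (2/15)·37 + (1/5)·42 + (7/45)·57
     = 184/9 ≈ 20.44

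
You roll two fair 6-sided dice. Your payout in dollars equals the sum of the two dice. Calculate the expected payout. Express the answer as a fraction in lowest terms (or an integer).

$7

Distribution of the sum of the two dice: 2 w.p. 1/36, 3 w.p. 1/18, 4 w.p. 1/12, 5 w.p. 1/9, 6 w.p. 5/36, 7 w.p. 1/6, …
E[payout] = (1/36)·2 + (1/18)·3 + (1/12)·4 + (1/9)·5 + (5/36)·6 + (1/6)·7 + (5/36)·8 + (1/9)·9 + (1/12)·10 + (1/18)·11 + (1/36)·12 = 7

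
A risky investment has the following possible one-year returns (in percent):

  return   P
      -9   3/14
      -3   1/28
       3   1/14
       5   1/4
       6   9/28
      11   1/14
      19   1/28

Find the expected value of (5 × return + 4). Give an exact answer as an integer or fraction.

E[5x+4] = (3/14)·(-41) + (1/28)·(-11) + (1/14)·19 + (1/4)·29 + (9/28)·34 + (1/14)·59 + (1/28)·99
     = 507/28

507/28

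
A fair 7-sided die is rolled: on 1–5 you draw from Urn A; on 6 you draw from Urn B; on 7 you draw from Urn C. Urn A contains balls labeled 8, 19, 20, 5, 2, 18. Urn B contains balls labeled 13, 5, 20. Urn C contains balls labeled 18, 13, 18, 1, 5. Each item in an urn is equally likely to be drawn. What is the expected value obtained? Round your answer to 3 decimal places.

11.952

E[X | Urn A] = (8 + 19 + 20 + 5 + 2 + 18)/6 = 12
E[X | Urn B] = (13 + 5 + 20)/3 = 38/3
E[X | Urn C] = (18 + 13 + 18 + 1 + 5)/5 = 11
E[X] = (5/7)·12 + (1/7)·38/3 + (1/7)·11 = 251/21 ≈ 11.952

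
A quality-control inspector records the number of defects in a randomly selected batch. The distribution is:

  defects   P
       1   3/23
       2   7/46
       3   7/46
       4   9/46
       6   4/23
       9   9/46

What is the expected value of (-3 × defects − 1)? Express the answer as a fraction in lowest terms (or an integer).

E[-3x-1] = (3/23)·(-4) + (7/46)·(-7) + (7/46)·(-10) + (9/46)·(-13) + (4/23)·(-19) + (9/46)·(-28)
     = -332/23

-332/23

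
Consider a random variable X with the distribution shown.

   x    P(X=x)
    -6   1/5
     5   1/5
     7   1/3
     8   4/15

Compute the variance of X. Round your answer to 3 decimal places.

E[X] = (1/5)·(-6) + (1/5)·5 + (1/3)·7 + (4/15)·8 = 64/15
E[X²] = (1/5)·36 + (1/5)·25 + (1/3)·49 + (4/15)·64 = 228/5
Var(X) = 228/5 − (64/15)² = 6164/225 ≈ 27.396

27.396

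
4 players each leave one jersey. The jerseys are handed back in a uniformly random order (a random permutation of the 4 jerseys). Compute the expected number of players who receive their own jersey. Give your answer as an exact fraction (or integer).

1

Let Xᵢ = 1 if person i gets their own jersey. For each i, P(Xᵢ=1) = 1/4.
By linearity of expectation, E[X₁+…+X_4] = 4·(1/4) = 1.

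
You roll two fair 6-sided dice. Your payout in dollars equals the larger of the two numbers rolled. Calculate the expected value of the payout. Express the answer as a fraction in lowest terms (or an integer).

Distribution of the larger of the two numbers rolled: 1 w.p. 1/36, 2 w.p. 1/12, 3 w.p. 5/36, 4 w.p. 7/36, 5 w.p. 1/4, 6 w.p. 11/36
E[payout] = (1/36)·1 + (1/12)·2 + (5/36)·3 + (7/36)·4 + (1/4)·5 + (11/36)·6 = 161/36

161/36 dollars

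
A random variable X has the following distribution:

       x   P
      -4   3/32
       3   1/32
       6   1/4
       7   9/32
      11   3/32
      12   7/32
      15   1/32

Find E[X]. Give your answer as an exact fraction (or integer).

117/16

E[X] = (3/32)·(-4) + (1/32)·3 + (1/4)·6 + (9/32)·7 + (3/32)·11 + (7/32)·12 + (1/32)·15
     = 117/16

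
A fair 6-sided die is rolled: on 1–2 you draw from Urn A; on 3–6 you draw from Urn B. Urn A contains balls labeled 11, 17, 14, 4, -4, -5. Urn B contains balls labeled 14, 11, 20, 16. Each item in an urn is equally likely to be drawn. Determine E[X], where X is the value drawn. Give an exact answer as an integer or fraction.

E[X | Urn A] = (11 + 17 + 14 + 4 − 4 − 5)/6 = 37/6
E[X | Urn B] = (14 + 11 + 20 + 16)/4 = 61/4
E[X] = (1/3)·37/6 + (2/3)·61/4 = 110/9

110/9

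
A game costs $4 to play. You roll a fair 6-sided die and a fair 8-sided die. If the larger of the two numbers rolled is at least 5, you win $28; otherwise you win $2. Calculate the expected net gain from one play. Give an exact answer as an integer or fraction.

E[payout] = (1/3)·2 + (2/3)·28 = 58/3
Expected profit = 58/3 − 4 = 46/3

46/3 dollars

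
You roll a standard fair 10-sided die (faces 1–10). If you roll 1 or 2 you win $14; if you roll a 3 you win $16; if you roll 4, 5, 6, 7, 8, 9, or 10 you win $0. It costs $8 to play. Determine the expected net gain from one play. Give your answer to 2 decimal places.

E[payout] = (7/10)·0 + (1/5)·14 + (1/10)·16 = 22/5
Expected profit = 22/5 − 8 = -18/5 ≈ -$3.60

-$3.60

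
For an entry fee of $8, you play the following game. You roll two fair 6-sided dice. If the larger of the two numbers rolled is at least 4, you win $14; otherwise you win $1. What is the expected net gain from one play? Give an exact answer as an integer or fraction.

E[payout] = (1/4)·1 + (3/4)·14 = 43/4
Expected profit = 43/4 − 8 = 11/4

11/4 dollars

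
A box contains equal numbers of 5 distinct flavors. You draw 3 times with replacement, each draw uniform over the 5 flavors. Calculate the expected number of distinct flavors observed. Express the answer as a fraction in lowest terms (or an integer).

Let Xⱼ=1 if type j appears at least once. P(Xⱼ=1) = 1 − ((5−1)/5)^3 = 61/125.
E[#distinct] = 5·61/125 = 61/25.

61/25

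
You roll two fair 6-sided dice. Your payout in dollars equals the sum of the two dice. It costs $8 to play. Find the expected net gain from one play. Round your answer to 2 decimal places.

-$1.00

Distribution of the sum of the two dice: 2 w.p. 1/36, 3 w.p. 1/18, 4 w.p. 1/12, 5 w.p. 1/9, 6 w.p. 5/36, 7 w.p. 1/6, …
E[payout] = (1/36)·2 + (1/18)·3 + (1/12)·4 + (1/9)·5 + (5/36)·6 + (1/6)·7 + (5/36)·8 + (1/9)·9 + (1/12)·10 + (1/18)·11 + (1/36)·12 = 7
Expected profit = 7 − 8 = -1 ≈ -$1.00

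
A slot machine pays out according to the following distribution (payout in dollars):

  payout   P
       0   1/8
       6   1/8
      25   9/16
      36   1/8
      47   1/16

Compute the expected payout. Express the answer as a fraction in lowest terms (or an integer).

89/4 dollars

E[X] = (1/8)·0 + (1/8)·6 + (9/16)·25 + (1/8)·36 + (1/16)·47
     = 89/4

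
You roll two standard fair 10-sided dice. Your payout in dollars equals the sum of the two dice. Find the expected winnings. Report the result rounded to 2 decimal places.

Distribution of the sum of the two dice: 2 w.p. 1/100, 3 w.p. 1/50, 4 w.p. 3/100, 5 w.p. 1/25, 6 w.p. 1/20, 7 w.p. 3/50, …
E[payout] = (1/100)·2 + (1/50)·3 + (3/100)·4 + (1/25)·5 + (1/20)·6 + (3/50)·7 + (7/100)·8 + (2/25)·9 + (9/100)·10 + (1/10)·11 + (9/100)·12 + (2/25)·13 + (7/100)·14 + (3/50)·15 + (1/20)·16 + (1/25)·17 + (3/100)·18 + (1/50)·19 + (1/100)·20 = 11
≈ $11.00

$11.00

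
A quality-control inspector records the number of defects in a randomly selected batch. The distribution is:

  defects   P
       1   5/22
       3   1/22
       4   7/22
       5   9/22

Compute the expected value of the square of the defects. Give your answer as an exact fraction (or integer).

351/22

E[X²] = (5/22)·1 + (1/22)·9 + (7/22)·16 + (9/22)·25
     = 351/22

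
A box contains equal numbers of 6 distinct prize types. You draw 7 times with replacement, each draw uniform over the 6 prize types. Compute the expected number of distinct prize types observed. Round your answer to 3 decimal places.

Let Xⱼ=1 if type j appears at least once. P(Xⱼ=1) = 1 − ((6−1)/6)^7 = 201811/279936.
E[#distinct] = 6·201811/279936 = 201811/46656.
≈ 4.326

4.326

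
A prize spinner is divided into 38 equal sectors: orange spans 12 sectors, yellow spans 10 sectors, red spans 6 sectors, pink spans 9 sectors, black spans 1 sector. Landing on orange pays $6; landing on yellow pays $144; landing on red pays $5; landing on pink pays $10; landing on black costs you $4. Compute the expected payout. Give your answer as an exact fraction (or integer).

E[payout] = (12/38)·6 + (10/38)·144 + (6/38)·5 + (9/38)·10 + (1/38)·(-4) = 814/19

814/19 dollars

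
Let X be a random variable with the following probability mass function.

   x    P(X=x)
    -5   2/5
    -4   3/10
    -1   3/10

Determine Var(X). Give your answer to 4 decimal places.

E[X] = (2/5)·(-5) + (3/10)·(-4) + (3/10)·(-1) = -7/2
E[X²] = (2/5)·25 + (3/10)·16 + (3/10)·1 = 151/10
Var(X) = 151/10 − (-7/2)² = 57/20 ≈ 2.8500

2.8500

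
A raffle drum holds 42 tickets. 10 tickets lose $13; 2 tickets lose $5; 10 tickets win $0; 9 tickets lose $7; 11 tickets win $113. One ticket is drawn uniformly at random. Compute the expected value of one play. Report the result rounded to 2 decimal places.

$24.76

E[payout] = (10/42)·(-13) + (2/42)·(-5) + (10/42)·0 + (9/42)·(-7) + (11/42)·113 = 520/21
≈ $24.76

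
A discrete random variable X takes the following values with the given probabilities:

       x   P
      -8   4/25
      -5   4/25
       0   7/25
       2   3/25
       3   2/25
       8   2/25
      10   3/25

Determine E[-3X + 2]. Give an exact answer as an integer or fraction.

32/25

E[-3x+2] = (4/25)·26 + (4/25)·17 + (7/25)·2 + (3/25)·(-4) + (2/25)·(-7) + (2/25)·(-22) + (3/25)·(-28)
     = 32/25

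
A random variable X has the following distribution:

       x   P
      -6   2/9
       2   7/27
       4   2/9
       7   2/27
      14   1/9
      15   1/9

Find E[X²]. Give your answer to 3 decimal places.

E[X²] = (2/9)·36 + (7/27)·4 + (2/9)·16 + (2/27)·49 + (1/9)·196 + (1/9)·225
     = 63 ≈ 63.000

63.000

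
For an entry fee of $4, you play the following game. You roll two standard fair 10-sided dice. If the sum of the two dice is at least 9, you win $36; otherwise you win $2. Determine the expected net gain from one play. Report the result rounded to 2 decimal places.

E[payout] = (7/25)·2 + (18/25)·36 = 662/25
Expected profit = 662/25 − 4 = 562/25 ≈ $22.48

$22.48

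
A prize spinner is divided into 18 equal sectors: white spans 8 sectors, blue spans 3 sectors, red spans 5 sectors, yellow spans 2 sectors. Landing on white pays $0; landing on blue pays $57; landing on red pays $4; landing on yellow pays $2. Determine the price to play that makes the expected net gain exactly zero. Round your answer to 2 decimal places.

E[payout] = (8/18)·0 + (3/18)·57 + (5/18)·4 + (2/18)·2 = 65/6
Fair fee = E[payout] = 65/6 ≈ $10.83

$10.83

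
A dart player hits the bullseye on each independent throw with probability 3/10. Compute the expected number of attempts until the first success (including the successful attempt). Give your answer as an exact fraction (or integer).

10/3

For a geometric distribution, E[trials] = 1/p = 1/(3/10) = 10/3.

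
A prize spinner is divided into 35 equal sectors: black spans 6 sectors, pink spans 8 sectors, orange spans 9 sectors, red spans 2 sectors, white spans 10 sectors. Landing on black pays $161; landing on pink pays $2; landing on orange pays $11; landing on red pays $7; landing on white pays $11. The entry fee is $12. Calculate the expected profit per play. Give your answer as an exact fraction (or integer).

E[payout] = (6/35)·161 + (8/35)·2 + (9/35)·11 + (2/35)·7 + (10/35)·11 = 241/7
Expected profit = 241/7 − 12 = 157/7

157/7 dollars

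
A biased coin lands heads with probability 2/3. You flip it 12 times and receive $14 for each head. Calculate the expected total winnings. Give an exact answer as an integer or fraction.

$112

E[#heads] = 12·2/3 = 8 (linearity over flips).
E[winnings] = 14·8 = 112.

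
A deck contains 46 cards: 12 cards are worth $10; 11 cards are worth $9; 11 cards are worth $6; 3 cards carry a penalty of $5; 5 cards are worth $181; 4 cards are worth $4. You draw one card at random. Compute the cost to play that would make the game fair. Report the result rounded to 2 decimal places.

$25.89

E[payout] = (12/46)·10 + (11/46)·9 + (11/46)·6 + (3/46)·(-5) + (5/46)·181 + (4/46)·4 = 1191/46
Fair fee = E[payout] = 1191/46 ≈ $25.89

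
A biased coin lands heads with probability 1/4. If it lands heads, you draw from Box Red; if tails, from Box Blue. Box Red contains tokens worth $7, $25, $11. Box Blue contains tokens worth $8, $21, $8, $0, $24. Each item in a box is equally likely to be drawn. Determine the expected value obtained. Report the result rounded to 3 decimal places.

E[X | Box Red] = (7 + 25 + 11)/3 = 43/3
E[X | Box Blue] = (8 + 21 + 8 + 0 + 24)/5 = 61/5
E[X] = (1/4)·43/3 + (3/4)·61/5 = 191/15 ≈ 12.733

$12.733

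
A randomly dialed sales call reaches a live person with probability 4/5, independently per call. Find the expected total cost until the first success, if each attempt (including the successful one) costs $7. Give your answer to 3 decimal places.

E[#attempts] = 1/p = 5/4; E[cost] = 7·5/4 = 35/4.
≈ 8.750

$8.750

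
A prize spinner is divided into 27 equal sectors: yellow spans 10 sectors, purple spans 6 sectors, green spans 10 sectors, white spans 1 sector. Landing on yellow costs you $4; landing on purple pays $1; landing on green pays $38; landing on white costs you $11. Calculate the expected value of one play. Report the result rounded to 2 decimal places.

$12.41

E[payout] = (10/27)·(-4) + (6/27)·1 + (10/27)·38 + (1/27)·(-11) = 335/27
≈ $12.41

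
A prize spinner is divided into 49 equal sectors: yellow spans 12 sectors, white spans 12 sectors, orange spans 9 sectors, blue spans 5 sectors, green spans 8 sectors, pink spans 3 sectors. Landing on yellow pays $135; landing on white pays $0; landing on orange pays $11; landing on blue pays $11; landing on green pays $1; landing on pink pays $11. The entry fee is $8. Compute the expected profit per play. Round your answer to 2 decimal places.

$29.04

E[payout] = (12/49)·135 + (12/49)·0 + (9/49)·11 + (5/49)·11 + (8/49)·1 + (3/49)·11 = 1815/49
Expected profit = 1815/49 − 8 = 1423/49 ≈ $29.04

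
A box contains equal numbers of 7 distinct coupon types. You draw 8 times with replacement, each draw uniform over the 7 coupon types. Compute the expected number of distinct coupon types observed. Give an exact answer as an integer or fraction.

Let Xⱼ=1 if type j appears at least once. P(Xⱼ=1) = 1 − ((7−1)/7)^8 = 4085185/5764801.
E[#distinct] = 7·4085185/5764801 = 4085185/823543.

4085185/823543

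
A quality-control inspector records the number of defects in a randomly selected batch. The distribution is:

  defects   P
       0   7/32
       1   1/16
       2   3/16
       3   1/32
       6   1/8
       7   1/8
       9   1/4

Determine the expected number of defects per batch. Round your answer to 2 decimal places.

4.41

E[X] = (7/32)·0 + (1/16)·1 + (3/16)·2 + (1/32)·3 + (1/8)·6 + (1/8)·7 + (1/4)·9
     = 141/32 ≈ 4.41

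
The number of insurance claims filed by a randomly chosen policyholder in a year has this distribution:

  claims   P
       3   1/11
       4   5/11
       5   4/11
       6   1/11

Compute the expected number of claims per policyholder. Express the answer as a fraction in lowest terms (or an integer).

49/11

E[X] = (1/11)·3 + (5/11)·4 + (4/11)·5 + (1/11)·6
     = 49/11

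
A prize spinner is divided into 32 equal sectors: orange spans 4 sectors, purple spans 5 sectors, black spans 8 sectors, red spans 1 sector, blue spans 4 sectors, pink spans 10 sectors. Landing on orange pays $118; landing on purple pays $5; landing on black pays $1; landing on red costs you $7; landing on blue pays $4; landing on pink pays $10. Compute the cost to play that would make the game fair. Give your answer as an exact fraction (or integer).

E[payout] = (4/32)·118 + (5/32)·5 + (8/32)·1 + (1/32)·(-7) + (4/32)·4 + (10/32)·10 = 307/16
Fair fee = E[payout] = 307/16

307/16 dollars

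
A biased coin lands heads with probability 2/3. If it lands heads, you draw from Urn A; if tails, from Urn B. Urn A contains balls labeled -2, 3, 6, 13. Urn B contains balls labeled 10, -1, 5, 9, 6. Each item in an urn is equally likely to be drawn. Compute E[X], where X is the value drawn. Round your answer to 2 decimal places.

E[X | Urn A] = (-2 + 3 + 6 + 13)/4 = 5
E[X | Urn B] = (10 − 1 + 5 + 9 + 6)/5 = 29/5
E[X] = (2/3)·5 + (1/3)·29/5 = 79/15 ≈ 5.27

5.27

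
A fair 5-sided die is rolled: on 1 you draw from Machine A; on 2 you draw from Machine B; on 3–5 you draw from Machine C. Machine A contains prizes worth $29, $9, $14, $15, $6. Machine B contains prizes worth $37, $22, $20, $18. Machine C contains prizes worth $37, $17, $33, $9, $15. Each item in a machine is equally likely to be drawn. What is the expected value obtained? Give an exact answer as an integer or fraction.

E[X | Machine A] = (29 + 9 + 14 + 15 + 6)/5 = 73/5
E[X | Machine B] = (37 + 22 + 20 + 18)/4 = 97/4
E[X | Machine C] = (37 + 17 + 33 + 9 + 15)/5 = 111/5
E[X] = (1/5)·73/5 + (1/5)·97/4 + (3/5)·111/5 = 2109/100

2109/100 dollars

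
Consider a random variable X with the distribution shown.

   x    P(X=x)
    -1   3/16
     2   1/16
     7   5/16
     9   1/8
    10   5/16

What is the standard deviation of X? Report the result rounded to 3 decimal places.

E[X] = 51/8, E[X²] = 457/8
Var(X) = E[X²] − (E[X])² = 457/8 − 2601/64 = 1055/64
SD(X) = √(1055/64) ≈ 4.060

4.060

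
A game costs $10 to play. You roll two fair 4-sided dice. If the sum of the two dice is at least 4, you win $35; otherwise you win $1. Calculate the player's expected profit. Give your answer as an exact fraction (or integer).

E[payout] = (3/16)·1 + (13/16)·35 = 229/8
Expected profit = 229/8 − 10 = 149/8

149/8 dollars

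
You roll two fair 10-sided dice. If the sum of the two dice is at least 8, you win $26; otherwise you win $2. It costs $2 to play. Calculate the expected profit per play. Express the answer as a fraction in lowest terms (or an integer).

E[payout] = (21/100)·2 + (79/100)·26 = 524/25
Expected profit = 524/25 − 2 = 474/25

474/25 dollars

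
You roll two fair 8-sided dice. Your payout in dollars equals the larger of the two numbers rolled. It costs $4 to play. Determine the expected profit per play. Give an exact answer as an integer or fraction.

29/16 dollars

Distribution of the larger of the two numbers rolled: 1 w.p. 1/64, 2 w.p. 3/64, 3 w.p. 5/64, 4 w.p. 7/64, 5 w.p. 9/64, 6 w.p. 11/64, …
E[payout] = (1/64)·1 + (3/64)·2 + (5/64)·3 + (7/64)·4 + (9/64)·5 + (11/64)·6 + (13/64)·7 + (15/64)·8 = 93/16
Expected profit = 93/16 − 4 = 29/16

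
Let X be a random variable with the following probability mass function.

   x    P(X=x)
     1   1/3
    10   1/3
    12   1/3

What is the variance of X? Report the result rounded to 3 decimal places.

E[X] = (1/3)·1 + (1/3)·10 + (1/3)·12 = 23/3
E[X²] = (1/3)·1 + (1/3)·100 + (1/3)·144 = 245/3
Var(X) = 245/3 − (23/3)² = 206/9 ≈ 22.889

22.889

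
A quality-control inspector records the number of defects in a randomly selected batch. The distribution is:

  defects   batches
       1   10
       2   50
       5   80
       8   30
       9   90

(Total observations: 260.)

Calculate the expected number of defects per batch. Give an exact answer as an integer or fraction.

Total = 260, so P(defects=1) = 10/260, etc.
E[X] = (1/26)·1 + (5/26)·2 + (4/13)·5 + (3/26)·8 + (9/26)·9
     = 6

6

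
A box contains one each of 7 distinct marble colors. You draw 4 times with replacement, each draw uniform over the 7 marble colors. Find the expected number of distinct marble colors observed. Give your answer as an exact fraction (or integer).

Let Xⱼ=1 if type j appears at least once. P(Xⱼ=1) = 1 − ((7−1)/7)^4 = 1105/2401.
E[#distinct] = 7·1105/2401 = 1105/343.

1105/343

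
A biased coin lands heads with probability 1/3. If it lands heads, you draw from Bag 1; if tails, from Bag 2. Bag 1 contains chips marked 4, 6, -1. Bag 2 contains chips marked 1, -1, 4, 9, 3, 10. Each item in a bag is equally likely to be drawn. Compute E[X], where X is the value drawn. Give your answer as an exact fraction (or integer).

35/9

E[X | Bag 1] = (4 + 6 − 1)/3 = 3
E[X | Bag 2] = (1 − 1 + 4 + 9 + 3 + 10)/6 = 13/3
E[X] = (1/3)·3 + (2/3)·13/3 = 35/9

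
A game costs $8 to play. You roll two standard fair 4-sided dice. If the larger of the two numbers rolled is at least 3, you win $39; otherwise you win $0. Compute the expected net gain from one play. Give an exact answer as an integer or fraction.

85/4 dollars

E[payout] = (1/4)·0 + (3/4)·39 = 117/4
Expected profit = 117/4 − 8 = 85/4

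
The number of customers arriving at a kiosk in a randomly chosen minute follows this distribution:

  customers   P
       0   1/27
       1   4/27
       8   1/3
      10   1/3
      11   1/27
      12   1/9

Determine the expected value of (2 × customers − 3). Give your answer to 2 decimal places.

12.78

E[2x-3] = (1/27)·(-3) + (4/27)·(-1) + (1/3)·13 + (1/3)·17 + (1/27)·19 + (1/9)·21
     = 115/9 ≈ 12.78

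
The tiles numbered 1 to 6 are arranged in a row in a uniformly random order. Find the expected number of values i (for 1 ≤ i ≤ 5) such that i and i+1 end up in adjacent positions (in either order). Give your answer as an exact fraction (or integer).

5/3

For each i ∈ {1,…,5}, let Xᵢ = 1 if i and i+1 are adjacent. P(Xᵢ=1) = 2·(6−1)!/6! = 2/6.
By linearity, E[ΣXᵢ] = (5)·(2/6) = 5/3.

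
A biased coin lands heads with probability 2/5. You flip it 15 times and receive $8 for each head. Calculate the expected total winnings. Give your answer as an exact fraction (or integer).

E[#heads] = 15·2/5 = 6 (linearity over flips).
E[winnings] = 8·6 = 48.

$48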